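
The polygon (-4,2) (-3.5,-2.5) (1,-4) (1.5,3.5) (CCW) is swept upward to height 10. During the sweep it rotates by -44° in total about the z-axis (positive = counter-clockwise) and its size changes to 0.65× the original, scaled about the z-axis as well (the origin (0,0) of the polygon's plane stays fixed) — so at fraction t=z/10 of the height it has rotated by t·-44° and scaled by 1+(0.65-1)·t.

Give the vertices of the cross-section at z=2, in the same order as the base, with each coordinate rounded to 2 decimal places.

t = z/height = 2/10 = 0.2
s = 1 + (scale-1)·z/height = 1 + (0.65-1)·2/10 = 0.930000
θ = twist·z/height = -44°·2/10 = -8.8000° = -0.153589 rad
cos θ = 0.988228, sin θ = -0.152986 (intermediates below are computed at full precision and shown rounded to 5 d.p.)
v1: (-4,2) → rotate → (-3.64694,2.58840) → ×s → (-3.39166,2.40721) → (-3.39,2.41)
v2: (-3.5,-2.5) → rotate → (-3.84126,-1.93512) → ×s → (-3.57238,-1.79966) → (-3.57,-1.80)
v3: (1,-4) → rotate → (0.37629,-4.10590) → ×s → (0.34995,-3.81849) → (0.35,-3.82)
v4: (1.5,3.5) → rotate → (2.01779,3.22932) → ×s → (1.87655,3.00327) → (1.88,3.00)

Cross-section at z=2: (-3.39,2.41) (-3.57,-1.80) (0.35,-3.82) (1.88,3.00)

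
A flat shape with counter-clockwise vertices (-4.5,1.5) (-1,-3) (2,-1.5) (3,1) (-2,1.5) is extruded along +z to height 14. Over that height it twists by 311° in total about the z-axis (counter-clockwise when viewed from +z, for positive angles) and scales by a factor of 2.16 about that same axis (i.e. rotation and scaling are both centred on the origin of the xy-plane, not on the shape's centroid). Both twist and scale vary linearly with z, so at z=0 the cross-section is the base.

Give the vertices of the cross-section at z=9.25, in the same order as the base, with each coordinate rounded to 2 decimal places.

Cross-section at z=9.25: (8.32,1.03) (-0.69,5.54) (-4.33,0.87) (-4.02,-3.87) (4.33,-0.87)

t = z/height = 9.25/14 = 0.660714
s = 1 + (scale-1)·z/height = 1 + (2.16-1)·9.25/14 = 1.766429
θ = twist·z/height = 311°·9.25/14 = 205.4821° = 3.586340 rad
cos θ = -0.902719, sin θ = -0.430230 (intermediates below are computed at full precision and shown rounded to 5 d.p.)
v1: (-4.5,1.5) → rotate → (4.70758,0.58195) → ×s → (8.31561,1.02798) → (8.32,1.03)
v2: (-1,-3) → rotate → (-0.38797,3.13839) → ×s → (-0.68532,5.54374) → (-0.69,5.54)
v3: (2,-1.5) → rotate → (-2.45078,0.49362) → ×s → (-4.32913,0.87194) → (-4.33,0.87)
v4: (3,1) → rotate → (-2.27793,-2.19341) → ×s → (-4.02380,-3.87450) → (-4.02,-3.87)
v5: (-2,1.5) → rotate → (2.45078,-0.49362) → ×s → (4.32913,-0.87194) → (4.33,-0.87)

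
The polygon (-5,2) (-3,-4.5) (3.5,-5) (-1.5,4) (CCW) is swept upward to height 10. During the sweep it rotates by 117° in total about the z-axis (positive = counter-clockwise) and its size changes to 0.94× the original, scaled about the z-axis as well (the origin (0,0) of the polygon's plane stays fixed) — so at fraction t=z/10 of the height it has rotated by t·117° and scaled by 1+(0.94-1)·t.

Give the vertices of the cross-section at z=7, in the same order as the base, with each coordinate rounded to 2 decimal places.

Cross-section at z=7: (-2.57,-4.47) (3.86,-3.45) (5.21,2.64) (-4.00,-0.88)

t = z/height = 7/10 = 0.7
s = 1 + (scale-1)·z/height = 1 + (0.94-1)·7/10 = 0.958000
θ = twist·z/height = 117°·7/10 = 81.9000° = 1.429425 rad
cos θ = 0.140901, sin θ = 0.990024 (intermediates below are computed at full precision and shown rounded to 5 d.p.)
v1: (-5,2) → rotate → (-2.68455,-4.66832) → ×s → (-2.57180,-4.47225) → (-2.57,-4.47)
v2: (-3,-4.5) → rotate → (4.03240,-3.60413) → ×s → (3.86304,-3.45275) → (3.86,-3.45)
v3: (3.5,-5) → rotate → (5.44327,2.76058) → ×s → (5.21466,2.64463) → (5.21,2.64)
v4: (-1.5,4) → rotate → (-4.17145,-0.92143) → ×s → (-3.99625,-0.88273) → (-4.00,-0.88)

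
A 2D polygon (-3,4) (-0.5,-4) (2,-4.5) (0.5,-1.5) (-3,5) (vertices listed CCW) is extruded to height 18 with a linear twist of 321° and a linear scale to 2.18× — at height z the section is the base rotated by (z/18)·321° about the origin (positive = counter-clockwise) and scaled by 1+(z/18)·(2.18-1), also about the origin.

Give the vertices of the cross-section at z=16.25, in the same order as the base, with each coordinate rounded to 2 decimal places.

t = z/height = 16.25/18 = 0.902778
s = 1 + (scale-1)·z/height = 1 + (2.18-1)·16.25/18 = 2.065278
θ = twist·z/height = 321°·16.25/18 = 289.7917° = 5.057819 rad
cos θ = 0.338601, sin θ = -0.940930 (intermediates below are computed at full precision and shown rounded to 5 d.p.)
v1: (-3,4) → rotate → (2.74792,4.17719) → ×s → (5.67521,8.62707) → (5.68,8.63)
v2: (-0.5,-4) → rotate → (-3.93302,-0.88394) → ×s → (-8.12278,-1.82558) → (-8.12,-1.83)
v3: (2,-4.5) → rotate → (-3.55698,-3.40556) → ×s → (-7.34616,-7.03344) → (-7.35,-7.03)
v4: (0.5,-1.5) → rotate → (-1.24209,-0.97837) → ×s → (-2.56527,-2.02060) → (-2.57,-2.02)
v5: (-3,5) → rotate → (3.68885,4.51580) → ×s → (7.61849,9.32637) → (7.62,9.33)

Cross-section at z=16.25: (5.68,8.63) (-8.12,-1.83) (-7.35,-7.03) (-2.57,-2.02) (7.62,9.33)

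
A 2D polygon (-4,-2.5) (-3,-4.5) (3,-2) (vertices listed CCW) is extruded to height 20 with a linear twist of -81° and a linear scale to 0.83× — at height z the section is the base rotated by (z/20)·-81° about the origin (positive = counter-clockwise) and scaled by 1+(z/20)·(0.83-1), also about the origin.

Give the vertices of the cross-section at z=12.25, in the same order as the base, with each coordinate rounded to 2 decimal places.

Cross-section at z=12.25: (-4.03,1.28) (-4.81,-0.57) (0.38,-3.21)

t = z/height = 12.25/20 = 0.6125
s = 1 + (scale-1)·z/height = 1 + (0.83-1)·12.25/20 = 0.895875
θ = twist·z/height = -81°·12.25/20 = -49.6125° = -0.865901 rad
cos θ = 0.647954, sin θ = -0.761680 (intermediates below are computed at full precision and shown rounded to 5 d.p.)
v1: (-4,-2.5) → rotate → (-4.49601,1.42683) → ×s → (-4.02787,1.27827) → (-4.03,1.28)
v2: (-3,-4.5) → rotate → (-5.37142,-0.63075) → ×s → (-4.81212,-0.56508) → (-4.81,-0.57)
v3: (3,-2) → rotate → (0.42050,-3.58095) → ×s → (0.37672,-3.20808) → (0.38,-3.21)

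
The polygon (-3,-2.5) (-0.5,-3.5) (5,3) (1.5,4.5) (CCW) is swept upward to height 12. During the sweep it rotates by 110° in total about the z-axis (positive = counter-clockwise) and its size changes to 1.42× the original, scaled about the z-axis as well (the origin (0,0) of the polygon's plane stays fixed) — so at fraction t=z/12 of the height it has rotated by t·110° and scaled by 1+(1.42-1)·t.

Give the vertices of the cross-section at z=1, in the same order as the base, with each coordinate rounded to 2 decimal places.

Cross-section at z=1: (-2.65,-3.05) (0.07,-3.66) (4.61,3.89) (0.79,4.85)

t = z/height = 1/12 = 0.0833333
s = 1 + (scale-1)·z/height = 1 + (1.42-1)·1/12 = 1.035000
θ = twist·z/height = 110°·1/12 = 9.1667° = 0.159989 rad
cos θ = 0.987229, sin θ = 0.159307 (intermediates below are computed at full precision and shown rounded to 5 d.p.)
v1: (-3,-2.5) → rotate → (-2.56342,-2.94599) → ×s → (-2.65314,-3.04910) → (-2.65,-3.05)
v2: (-0.5,-3.5) → rotate → (0.06396,-3.53496) → ×s → (0.06620,-3.65868) → (0.07,-3.66)
v3: (5,3) → rotate → (4.45822,3.75822) → ×s → (4.61426,3.88976) → (4.61,3.89)
v4: (1.5,4.5) → rotate → (0.76396,4.68149) → ×s → (0.79070,4.84534) → (0.79,4.85)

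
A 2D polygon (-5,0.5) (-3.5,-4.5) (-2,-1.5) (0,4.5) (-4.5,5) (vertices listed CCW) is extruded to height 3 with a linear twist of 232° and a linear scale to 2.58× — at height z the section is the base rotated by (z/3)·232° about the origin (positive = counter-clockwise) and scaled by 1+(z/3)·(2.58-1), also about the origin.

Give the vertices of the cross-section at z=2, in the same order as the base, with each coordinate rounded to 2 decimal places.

t = z/height = 2/3 = 0.666667
s = 1 + (scale-1)·z/height = 1 + (2.58-1)·2/3 = 2.053333
θ = twist·z/height = 232°·2/3 = 154.6667° = 2.699443 rad
cos θ = -0.903834, sin θ = 0.427884 (intermediates below are computed at full precision and shown rounded to 5 d.p.)
v1: (-5,0.5) → rotate → (4.30523,-2.59134) → ×s → (8.84007,-5.32088) → (8.84,-5.32)
v2: (-3.5,-4.5) → rotate → (5.08890,2.56966) → ×s → (10.44920,5.27637) → (10.45,5.28)
v3: (-2,-1.5) → rotate → (2.44949,0.49998) → ×s → (5.02963,1.02663) → (5.03,1.03)
v4: (0,4.5) → rotate → (-1.92548,-4.06725) → ×s → (-3.95365,-8.35142) → (-3.95,-8.35)
v5: (-4.5,5) → rotate → (1.92783,-6.44465) → ×s → (3.95848,-13.23301) → (3.96,-13.23)

Cross-section at z=2: (8.84,-5.32) (10.45,5.28) (5.03,1.03) (-3.95,-8.35) (3.96,-13.23)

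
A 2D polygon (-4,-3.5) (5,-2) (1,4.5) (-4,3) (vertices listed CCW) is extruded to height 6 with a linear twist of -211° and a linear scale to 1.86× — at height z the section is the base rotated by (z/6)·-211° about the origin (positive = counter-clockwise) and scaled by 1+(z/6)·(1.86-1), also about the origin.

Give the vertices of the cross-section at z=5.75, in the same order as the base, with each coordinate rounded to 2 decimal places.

t = z/height = 5.75/6 = 0.958333
s = 1 + (scale-1)·z/height = 1 + (1.86-1)·5.75/6 = 1.824167
θ = twist·z/height = -211°·5.75/6 = -202.2083° = -3.529201 rad
cos θ = -0.925816, sin θ = 0.377975 (intermediates below are computed at full precision and shown rounded to 5 d.p.)
v1: (-4,-3.5) → rotate → (5.02618,1.72845) → ×s → (9.16858,3.15299) → (9.17,3.15)
v2: (5,-2) → rotate → (-3.87313,3.74151) → ×s → (-7.06523,6.82514) → (-7.07,6.83)
v3: (1,4.5) → rotate → (-2.62671,-3.78819) → ×s → (-4.79155,-6.91030) → (-4.79,-6.91)
v4: (-4,3) → rotate → (2.56934,-4.28935) → ×s → (4.68690,-7.82449) → (4.69,-7.82)

Cross-section at z=5.75: (9.17,3.15) (-7.07,6.83) (-4.79,-6.91) (4.69,-7.82)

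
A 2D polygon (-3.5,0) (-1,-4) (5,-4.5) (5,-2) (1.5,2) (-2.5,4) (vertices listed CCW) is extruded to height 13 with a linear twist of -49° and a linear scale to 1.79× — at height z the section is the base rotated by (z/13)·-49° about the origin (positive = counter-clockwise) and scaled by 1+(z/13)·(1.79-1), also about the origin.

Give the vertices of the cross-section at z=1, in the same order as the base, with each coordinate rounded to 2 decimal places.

Cross-section at z=1: (-3.70,0.24) (-1.34,-4.16) (4.98,-5.11) (5.15,-2.47) (1.73,2.01) (-2.37,4.41)

t = z/height = 1/13 = 0.0769231
s = 1 + (scale-1)·z/height = 1 + (1.79-1)·1/13 = 1.060769
θ = twist·z/height = -49°·1/13 = -3.7692° = -0.065785 rad
cos θ = 0.997837, sin θ = -0.065738 (intermediates below are computed at full precision and shown rounded to 5 d.p.)
v1: (-3.5,0) → rotate → (-3.49243,0.23008) → ×s → (-3.70466,0.24407) → (-3.70,0.24)
v2: (-1,-4) → rotate → (-1.26079,-3.92561) → ×s → (-1.33741,-4.16417) → (-1.34,-4.16)
v3: (5,-4.5) → rotate → (4.69336,-4.81896) → ×s → (4.97858,-5.11180) → (4.98,-5.11)
v4: (5,-2) → rotate → (4.85771,-2.32436) → ×s → (5.15291,-2.46561) → (5.15,-2.47)
v5: (1.5,2) → rotate → (1.62823,1.89707) → ×s → (1.72718,2.01235) → (1.73,2.01)
v6: (-2.5,4) → rotate → (-2.23164,4.15569) → ×s → (-2.36726,4.40823) → (-2.37,4.41)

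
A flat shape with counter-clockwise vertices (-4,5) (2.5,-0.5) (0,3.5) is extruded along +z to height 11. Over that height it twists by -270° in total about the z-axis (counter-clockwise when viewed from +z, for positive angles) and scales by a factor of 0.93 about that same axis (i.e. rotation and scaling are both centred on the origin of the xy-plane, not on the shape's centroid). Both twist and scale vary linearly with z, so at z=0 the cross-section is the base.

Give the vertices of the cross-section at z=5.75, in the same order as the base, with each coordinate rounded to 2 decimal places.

Cross-section at z=5.75: (6.02,-1.33) (-2.18,-1.14) (2.12,-2.63)

t = z/height = 5.75/11 = 0.522727
s = 1 + (scale-1)·z/height = 1 + (0.93-1)·5.75/11 = 0.963409
θ = twist·z/height = -270°·5.75/11 = -141.1364° = -2.463294 rad
cos θ = -0.778642, sin θ = -0.627469 (intermediates below are computed at full precision and shown rounded to 5 d.p.)
v1: (-4,5) → rotate → (6.25191,-1.38333) → ×s → (6.02315,-1.33271) → (6.02,-1.33)
v2: (2.5,-0.5) → rotate → (-2.26034,-1.17935) → ×s → (-2.17763,-1.13620) → (-2.18,-1.14)
v3: (0,3.5) → rotate → (2.19614,-2.72525) → ×s → (2.11578,-2.62553) → (2.12,-2.63)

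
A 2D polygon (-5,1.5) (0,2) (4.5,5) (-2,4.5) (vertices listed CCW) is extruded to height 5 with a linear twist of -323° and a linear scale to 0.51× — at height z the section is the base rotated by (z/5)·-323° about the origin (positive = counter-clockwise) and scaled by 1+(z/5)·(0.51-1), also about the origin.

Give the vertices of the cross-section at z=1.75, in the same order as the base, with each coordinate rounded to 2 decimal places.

t = z/height = 1.75/5 = 0.35
s = 1 + (scale-1)·z/height = 1 + (0.51-1)·1.75/5 = 0.828500
θ = twist·z/height = -323°·1.75/5 = -113.0500° = -1.973095 rad
cos θ = -0.391534, sin θ = -0.920164 (intermediates below are computed at full precision and shown rounded to 5 d.p.)
v1: (-5,1.5) → rotate → (3.33792,4.01352) → ×s → (2.76546,3.32520) → (2.77,3.33)
v2: (0,2) → rotate → (1.84033,-0.78307) → ×s → (1.52471,-0.64877) → (1.52,-0.65)
v3: (4.5,5) → rotate → (2.83891,-6.09841) → ×s → (2.35204,-5.05253) → (2.35,-5.05)
v4: (-2,4.5) → rotate → (4.92380,0.07842) → ×s → (4.07937,0.06497) → (4.08,0.06)

Cross-section at z=1.75: (2.77,3.33) (1.52,-0.65) (2.35,-5.05) (4.08,0.06)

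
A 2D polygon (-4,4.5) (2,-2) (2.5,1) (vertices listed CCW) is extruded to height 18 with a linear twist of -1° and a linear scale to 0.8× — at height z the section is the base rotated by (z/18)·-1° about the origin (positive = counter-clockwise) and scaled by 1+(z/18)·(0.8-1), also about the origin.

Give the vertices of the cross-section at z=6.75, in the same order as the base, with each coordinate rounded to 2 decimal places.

t = z/height = 6.75/18 = 0.375
s = 1 + (scale-1)·z/height = 1 + (0.8-1)·6.75/18 = 0.925000
θ = twist·z/height = -1°·6.75/18 = -0.3750° = -0.006545 rad
cos θ = 0.999979, sin θ = -0.006545 (intermediates below are computed at full precision and shown rounded to 5 d.p.)
v1: (-4,4.5) → rotate → (-3.97046,4.52608) → ×s → (-3.67268,4.18663) → (-3.67,4.19)
v2: (2,-2) → rotate → (1.98687,-2.01305) → ×s → (1.83785,-1.86207) → (1.84,-1.86)
v3: (2.5,1) → rotate → (2.50649,0.98362) → ×s → (2.31850,0.90985) → (2.32,0.91)

Cross-section at z=6.75: (-3.67,4.19) (1.84,-1.86) (2.32,0.91)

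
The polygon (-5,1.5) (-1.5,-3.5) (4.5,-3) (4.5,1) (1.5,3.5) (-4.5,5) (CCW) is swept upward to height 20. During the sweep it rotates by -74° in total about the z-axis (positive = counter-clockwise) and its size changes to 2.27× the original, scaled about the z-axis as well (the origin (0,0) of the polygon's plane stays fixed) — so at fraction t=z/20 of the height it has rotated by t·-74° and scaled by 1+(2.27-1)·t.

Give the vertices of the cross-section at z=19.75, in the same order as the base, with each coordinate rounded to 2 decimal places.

t = z/height = 19.75/20 = 0.9875
s = 1 + (scale-1)·z/height = 1 + (2.27-1)·19.75/20 = 2.254125
θ = twist·z/height = -74°·19.75/20 = -73.0750° = -1.275399 rad
cos θ = 0.291120, sin θ = -0.956687 (intermediates below are computed at full precision and shown rounded to 5 d.p.)
v1: (-5,1.5) → rotate → (-0.02057,5.22011) → ×s → (-0.04636,11.76679) → (-0.05,11.77)
v2: (-1.5,-3.5) → rotate → (-3.78508,0.41611) → ×s → (-8.53205,0.93797) → (-8.53,0.94)
v3: (4.5,-3) → rotate → (-1.56002,-5.17845) → ×s → (-3.51648,-11.67287) → (-3.52,-11.67)
v4: (4.5,1) → rotate → (2.26673,-4.01397) → ×s → (5.10948,-9.04799) → (5.11,-9.05)
v5: (1.5,3.5) → rotate → (3.78508,-0.41611) → ×s → (8.53205,-0.93797) → (8.53,-0.94)
v6: (-4.5,5) → rotate → (3.47339,5.76069) → ×s → (7.82947,12.98531) → (7.83,12.99)

Cross-section at z=19.75: (-0.05,11.77) (-8.53,0.94) (-3.52,-11.67) (5.11,-9.05) (8.53,-0.94) (7.83,12.99)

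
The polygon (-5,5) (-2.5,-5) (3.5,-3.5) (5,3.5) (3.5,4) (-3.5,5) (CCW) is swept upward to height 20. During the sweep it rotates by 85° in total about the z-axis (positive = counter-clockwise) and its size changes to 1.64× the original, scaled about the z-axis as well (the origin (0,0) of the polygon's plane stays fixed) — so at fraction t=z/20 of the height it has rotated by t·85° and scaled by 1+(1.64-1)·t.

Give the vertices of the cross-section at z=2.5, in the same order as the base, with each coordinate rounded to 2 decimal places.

Cross-section at z=2.5: (-6.30,4.31) (-1.66,-5.81) (4.41,-3.02) (4.61,4.71) (2.92,4.94) (-4.71,4.61)

t = z/height = 2.5/20 = 0.125
s = 1 + (scale-1)·z/height = 1 + (1.64-1)·2.5/20 = 1.080000
θ = twist·z/height = 85°·2.5/20 = 10.6250° = 0.185441 rad
cos θ = 0.982855, sin θ = 0.184380 (intermediates below are computed at full precision and shown rounded to 5 d.p.)
v1: (-5,5) → rotate → (-5.83618,3.99237) → ×s → (-6.30307,4.31176) → (-6.30,4.31)
v2: (-2.5,-5) → rotate → (-1.53524,-5.37523) → ×s → (-1.65806,-5.80524) → (-1.66,-5.81)
v3: (3.5,-3.5) → rotate → (4.08532,-2.79466) → ×s → (4.41215,-3.01823) → (4.41,-3.02)
v4: (5,3.5) → rotate → (4.26894,4.36189) → ×s → (4.61046,4.71085) → (4.61,4.71)
v5: (3.5,4) → rotate → (2.70247,4.57675) → ×s → (2.91867,4.94289) → (2.92,4.94)
v6: (-3.5,5) → rotate → (-4.36189,4.26894) → ×s → (-4.71085,4.61046) → (-4.71,4.61)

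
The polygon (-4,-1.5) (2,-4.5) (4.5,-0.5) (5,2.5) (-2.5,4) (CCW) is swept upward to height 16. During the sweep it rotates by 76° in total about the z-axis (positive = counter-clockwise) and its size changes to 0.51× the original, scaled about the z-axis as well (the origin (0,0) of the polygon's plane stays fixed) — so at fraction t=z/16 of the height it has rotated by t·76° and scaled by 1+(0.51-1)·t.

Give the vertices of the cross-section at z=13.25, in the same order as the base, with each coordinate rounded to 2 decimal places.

Cross-section at z=13.25: (-0.29,-2.52) (2.92,-0.16) (1.48,2.25) (0.03,3.32) (-2.79,-0.24)

t = z/height = 13.25/16 = 0.828125
s = 1 + (scale-1)·z/height = 1 + (0.51-1)·13.25/16 = 0.594219
θ = twist·z/height = 76°·13.25/16 = 62.9375° = 1.098467 rad
cos θ = 0.454962, sin θ = 0.890511 (intermediates below are computed at full precision and shown rounded to 5 d.p.)
v1: (-4,-1.5) → rotate → (-0.48408,-4.24449) → ×s → (-0.28765,-2.52215) → (-0.29,-2.52)
v2: (2,-4.5) → rotate → (4.91722,-0.26631) → ×s → (2.92191,-0.15825) → (2.92,-0.16)
v3: (4.5,-0.5) → rotate → (2.49259,3.77982) → ×s → (1.48114,2.24604) → (1.48,2.25)
v4: (5,2.5) → rotate → (0.04853,5.58996) → ×s → (0.02884,3.32166) → (0.03,3.32)
v5: (-2.5,4) → rotate → (-4.69945,-0.40643) → ×s → (-2.79250,-0.24151) → (-2.79,-0.24)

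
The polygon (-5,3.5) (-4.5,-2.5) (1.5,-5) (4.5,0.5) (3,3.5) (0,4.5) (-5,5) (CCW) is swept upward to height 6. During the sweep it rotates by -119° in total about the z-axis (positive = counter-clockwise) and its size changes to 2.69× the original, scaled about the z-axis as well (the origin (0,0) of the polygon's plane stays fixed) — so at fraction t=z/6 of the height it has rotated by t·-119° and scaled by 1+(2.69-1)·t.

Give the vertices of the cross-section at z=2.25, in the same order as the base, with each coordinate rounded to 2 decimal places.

t = z/height = 2.25/6 = 0.375
s = 1 + (scale-1)·z/height = 1 + (2.69-1)·2.25/6 = 1.633750
θ = twist·z/height = -119°·2.25/6 = -44.6250° = -0.778853 rad
cos θ = 0.711720, sin θ = -0.702464 (intermediates below are computed at full precision and shown rounded to 5 d.p.)
v1: (-5,3.5) → rotate → (-1.09998,6.00334) → ×s → (-1.79708,9.80795) → (-1.80,9.81)
v2: (-4.5,-2.5) → rotate → (-4.95890,1.38179) → ×s → (-8.10160,2.25750) → (-8.10,2.26)
v3: (1.5,-5) → rotate → (-2.44474,-4.61229) → ×s → (-3.99409,-7.53533) → (-3.99,-7.54)
v4: (4.5,0.5) → rotate → (3.55397,-2.80523) → ×s → (5.80630,-4.58304) → (5.81,-4.58)
v5: (3,3.5) → rotate → (4.59378,0.38363) → ×s → (7.50509,0.62675) → (7.51,0.63)
v6: (0,4.5) → rotate → (3.16109,3.20274) → ×s → (5.16443,5.23247) → (5.16,5.23)
v7: (-5,5) → rotate → (-0.04628,7.07092) → ×s → (-0.07561,11.55211) → (-0.08,11.55)

Cross-section at z=2.25: (-1.80,9.81) (-8.10,2.26) (-3.99,-7.54) (5.81,-4.58) (7.51,0.63) (5.16,5.23) (-0.08,11.55)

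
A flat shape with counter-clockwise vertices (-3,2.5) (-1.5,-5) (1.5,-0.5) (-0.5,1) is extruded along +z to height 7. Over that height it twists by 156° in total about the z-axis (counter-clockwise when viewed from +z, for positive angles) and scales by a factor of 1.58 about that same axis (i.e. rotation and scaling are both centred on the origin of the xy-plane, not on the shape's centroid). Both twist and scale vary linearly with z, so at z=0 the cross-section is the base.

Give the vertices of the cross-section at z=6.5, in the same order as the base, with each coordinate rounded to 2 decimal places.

Cross-section at z=6.5: (1.56,-5.80) (6.32,4.96) (-1.44,1.96) (-0.26,-1.70)

t = z/height = 6.5/7 = 0.928571
s = 1 + (scale-1)·z/height = 1 + (1.58-1)·6.5/7 = 1.538571
θ = twist·z/height = 156°·6.5/7 = 144.8571° = 2.528234 rad
cos θ = -0.817719, sin θ = 0.575617 (intermediates below are computed at full precision and shown rounded to 5 d.p.)
v1: (-3,2.5) → rotate → (1.01412,-3.77115) → ×s → (1.56029,-5.80218) → (1.56,-5.80)
v2: (-1.5,-5) → rotate → (4.10466,3.22517) → ×s → (6.31532,4.96216) → (6.32,4.96)
v3: (1.5,-0.5) → rotate → (-0.93877,1.27229) → ×s → (-1.44437,1.95750) → (-1.44,1.96)
v4: (-0.5,1) → rotate → (-0.16676,-1.10553) → ×s → (-0.25657,-1.70093) → (-0.26,-1.70)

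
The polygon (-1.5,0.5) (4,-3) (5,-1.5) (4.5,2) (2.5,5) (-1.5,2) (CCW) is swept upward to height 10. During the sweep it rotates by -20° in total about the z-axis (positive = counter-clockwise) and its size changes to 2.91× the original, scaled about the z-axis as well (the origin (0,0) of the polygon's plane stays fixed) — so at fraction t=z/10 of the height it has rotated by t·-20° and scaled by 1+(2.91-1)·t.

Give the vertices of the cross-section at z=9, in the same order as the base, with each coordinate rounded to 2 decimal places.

Cross-section at z=9: (-3.46,2.55) (7.82,-11.12) (11.67,-8.08) (13.32,1.39) (10.67,10.83) (-2.20,6.43)

t = z/height = 9/10 = 0.9
s = 1 + (scale-1)·z/height = 1 + (2.91-1)·9/10 = 2.719000
θ = twist·z/height = -20°·9/10 = -18.0000° = -0.314159 rad
cos θ = 0.951057, sin θ = -0.309017 (intermediates below are computed at full precision and shown rounded to 5 d.p.)
v1: (-1.5,0.5) → rotate → (-1.27208,0.93905) → ×s → (-3.45878,2.55329) → (-3.46,2.55)
v2: (4,-3) → rotate → (2.87718,-4.08924) → ×s → (7.82304,-11.11864) → (7.82,-11.12)
v3: (5,-1.5) → rotate → (4.29176,-2.97167) → ×s → (11.66929,-8.07997) → (11.67,-8.08)
v4: (4.5,2) → rotate → (4.89779,0.51154) → ×s → (13.31709,1.39087) → (13.32,1.39)
v5: (2.5,5) → rotate → (3.92273,3.98274) → ×s → (10.66589,10.82907) → (10.67,10.83)
v6: (-1.5,2) → rotate → (-0.80855,2.36564) → ×s → (-2.19845,6.43217) → (-2.20,6.43)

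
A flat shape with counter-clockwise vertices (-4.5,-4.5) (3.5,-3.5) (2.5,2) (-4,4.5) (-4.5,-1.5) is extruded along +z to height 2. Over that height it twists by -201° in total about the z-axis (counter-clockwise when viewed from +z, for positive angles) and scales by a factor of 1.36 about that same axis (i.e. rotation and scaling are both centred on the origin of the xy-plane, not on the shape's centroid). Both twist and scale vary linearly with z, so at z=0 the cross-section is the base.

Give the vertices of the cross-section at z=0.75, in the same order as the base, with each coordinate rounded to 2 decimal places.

Cross-section at z=0.75: (-6.23,3.65) (-2.84,-4.85) (2.91,-2.17) (3.80,5.68) (-2.94,4.51)

t = z/height = 0.75/2 = 0.375
s = 1 + (scale-1)·z/height = 1 + (1.36-1)·0.75/2 = 1.135000
θ = twist·z/height = -201°·0.75/2 = -75.3750° = -1.315542 rad
cos θ = 0.252492, sin θ = -0.967599 (intermediates below are computed at full precision and shown rounded to 5 d.p.)
v1: (-4.5,-4.5) → rotate → (-5.49041,3.21798) → ×s → (-6.23161,3.65241) → (-6.23,3.65)
v2: (3.5,-3.5) → rotate → (-2.50288,-4.27032) → ×s → (-2.84076,-4.84681) → (-2.84,-4.85)
v3: (2.5,2) → rotate → (2.56643,-1.91401) → ×s → (2.91289,-2.17241) → (2.91,-2.17)
v4: (-4,4.5) → rotate → (3.34423,5.00661) → ×s → (3.79570,5.68250) → (3.80,5.68)
v5: (-4.5,-1.5) → rotate → (-2.58761,3.97546) → ×s → (-2.93694,4.51215) → (-2.94,4.51)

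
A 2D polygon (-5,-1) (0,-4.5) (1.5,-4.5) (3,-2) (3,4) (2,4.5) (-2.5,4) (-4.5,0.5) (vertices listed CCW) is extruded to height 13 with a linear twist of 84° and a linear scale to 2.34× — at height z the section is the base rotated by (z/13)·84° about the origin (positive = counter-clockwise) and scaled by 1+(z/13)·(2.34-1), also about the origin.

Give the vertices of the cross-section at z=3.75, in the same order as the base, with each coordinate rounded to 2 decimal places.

t = z/height = 3.75/13 = 0.288462
s = 1 + (scale-1)·z/height = 1 + (2.34-1)·3.75/13 = 1.386538
θ = twist·z/height = 84°·3.75/13 = 24.2308° = 0.422907 rad
cos θ = 0.911900, sin θ = 0.410413 (intermediates below are computed at full precision and shown rounded to 5 d.p.)
v1: (-5,-1) → rotate → (-4.14909,-2.96396) → ×s → (-5.75287,-4.10965) → (-5.75,-4.11)
v2: (0,-4.5) → rotate → (1.84686,-4.10355) → ×s → (2.56074,-5.68973) → (2.56,-5.69)
v3: (1.5,-4.5) → rotate → (3.21471,-3.48793) → ×s → (4.45732,-4.83615) → (4.46,-4.84)
v4: (3,-2) → rotate → (3.55653,-0.59256) → ×s → (4.93126,-0.82161) → (4.93,-0.82)
v5: (3,4) → rotate → (1.09405,4.87884) → ×s → (1.51694,6.76470) → (1.52,6.76)
v6: (2,4.5) → rotate → (-0.02306,4.92437) → ×s → (-0.03197,6.82784) → (-0.03,6.83)
v7: (-2.5,4) → rotate → (-3.92140,2.62157) → ×s → (-5.43717,3.63490) → (-5.44,3.63)
v8: (-4.5,0.5) → rotate → (-4.30876,-1.39091) → ×s → (-5.97426,-1.92855) → (-5.97,-1.93)

Cross-section at z=3.75: (-5.75,-4.11) (2.56,-5.69) (4.46,-4.84) (4.93,-0.82) (1.52,6.76) (-0.03,6.83) (-5.44,3.63) (-5.97,-1.93)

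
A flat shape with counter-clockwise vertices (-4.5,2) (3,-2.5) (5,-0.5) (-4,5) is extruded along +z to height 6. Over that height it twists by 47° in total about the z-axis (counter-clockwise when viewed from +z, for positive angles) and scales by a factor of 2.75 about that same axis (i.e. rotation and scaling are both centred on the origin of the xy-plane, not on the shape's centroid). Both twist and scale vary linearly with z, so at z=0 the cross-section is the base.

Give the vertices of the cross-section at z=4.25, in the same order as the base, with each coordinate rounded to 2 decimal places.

Cross-section at z=4.25: (-10.88,-1.79) (8.69,-0.99) (9.97,5.21) (-13.63,4.44)

t = z/height = 4.25/6 = 0.708333
s = 1 + (scale-1)·z/height = 1 + (2.75-1)·4.25/6 = 2.239583
θ = twist·z/height = 47°·4.25/6 = 33.2917° = 0.581049 rad
cos θ = 0.835887, sin θ = 0.548901 (intermediates below are computed at full precision and shown rounded to 5 d.p.)
v1: (-4.5,2) → rotate → (-4.85929,-0.79828) → ×s → (-10.88280,-1.78782) → (-10.88,-1.79)
v2: (3,-2.5) → rotate → (3.87991,-0.44301) → ×s → (8.68939,-0.99217) → (8.69,-0.99)
v3: (5,-0.5) → rotate → (4.45389,2.32656) → ×s → (9.97485,5.21053) → (9.97,5.21)
v4: (-4,5) → rotate → (-6.08806,1.98383) → ×s → (-13.63471,4.44295) → (-13.63,4.44)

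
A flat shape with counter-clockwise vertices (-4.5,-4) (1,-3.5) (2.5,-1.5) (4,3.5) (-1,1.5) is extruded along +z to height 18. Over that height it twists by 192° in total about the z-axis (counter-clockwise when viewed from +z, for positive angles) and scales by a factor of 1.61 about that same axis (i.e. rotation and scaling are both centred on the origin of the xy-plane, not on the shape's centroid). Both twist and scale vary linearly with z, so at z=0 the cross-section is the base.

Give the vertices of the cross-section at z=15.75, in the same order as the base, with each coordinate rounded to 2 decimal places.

Cross-section at z=15.75: (8.03,4.57) (-0.38,5.57) (-3.27,3.05) (-7.12,-3.98) (1.02,-2.57)

t = z/height = 15.75/18 = 0.875
s = 1 + (scale-1)·z/height = 1 + (1.61-1)·15.75/18 = 1.533750
θ = twist·z/height = 192°·15.75/18 = 168.0000° = 2.932153 rad
cos θ = -0.978148, sin θ = 0.207912 (intermediates below are computed at full precision and shown rounded to 5 d.p.)
v1: (-4.5,-4) → rotate → (5.23331,2.97699) → ×s → (8.02659,4.56596) → (8.03,4.57)
v2: (1,-3.5) → rotate → (-0.25046,3.63143) → ×s → (-0.38414,5.56970) → (-0.38,5.57)
v3: (2.5,-1.5) → rotate → (-2.13350,1.98700) → ×s → (-3.27226,3.04756) → (-3.27,3.05)
v4: (4,3.5) → rotate → (-4.64028,-2.59187) → ×s → (-7.11703,-3.97528) → (-7.12,-3.98)
v5: (-1,1.5) → rotate → (0.66628,-1.67513) → ×s → (1.02191,-2.56924) → (1.02,-2.57)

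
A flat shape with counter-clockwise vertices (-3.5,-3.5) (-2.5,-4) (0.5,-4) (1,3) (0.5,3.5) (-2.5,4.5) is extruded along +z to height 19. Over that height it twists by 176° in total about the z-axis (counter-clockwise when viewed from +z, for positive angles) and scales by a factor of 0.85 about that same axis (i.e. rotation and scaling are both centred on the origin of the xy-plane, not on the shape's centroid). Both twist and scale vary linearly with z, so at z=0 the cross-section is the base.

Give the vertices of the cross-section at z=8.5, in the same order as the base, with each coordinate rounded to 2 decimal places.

t = z/height = 8.5/19 = 0.447368
s = 1 + (scale-1)·z/height = 1 + (0.85-1)·8.5/19 = 0.932895
θ = twist·z/height = 176°·8.5/19 = 78.7368° = 1.374217 rad
cos θ = 0.195316, sin θ = 0.980740 (intermediates below are computed at full precision and shown rounded to 5 d.p.)
v1: (-3.5,-3.5) → rotate → (2.74899,-4.11620) → ×s → (2.56452,-3.83998) → (2.56,-3.84)
v2: (-2.5,-4) → rotate → (3.43467,-3.23311) → ×s → (3.20419,-3.01615) → (3.20,-3.02)
v3: (0.5,-4) → rotate → (4.02062,-0.29089) → ×s → (3.75081,-0.27137) → (3.75,-0.27)
v4: (1,3) → rotate → (-2.74691,1.56669) → ×s → (-2.56257,1.46155) → (-2.56,1.46)
v5: (0.5,3.5) → rotate → (-3.33493,1.17397) → ×s → (-3.11114,1.09519) → (-3.11,1.10)
v6: (-2.5,4.5) → rotate → (-4.90162,-1.57293) → ×s → (-4.57270,-1.46738) → (-4.57,-1.47)

Cross-section at z=8.5: (2.56,-3.84) (3.20,-3.02) (3.75,-0.27) (-2.56,1.46) (-3.11,1.10) (-4.57,-1.47)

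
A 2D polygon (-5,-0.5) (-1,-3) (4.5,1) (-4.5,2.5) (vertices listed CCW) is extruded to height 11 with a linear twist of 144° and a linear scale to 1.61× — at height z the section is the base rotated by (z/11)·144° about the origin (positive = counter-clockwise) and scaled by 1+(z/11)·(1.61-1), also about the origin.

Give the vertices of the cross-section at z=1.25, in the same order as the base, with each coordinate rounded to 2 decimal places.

t = z/height = 1.25/11 = 0.113636
s = 1 + (scale-1)·z/height = 1 + (1.61-1)·1.25/11 = 1.069318
θ = twist·z/height = 144°·1.25/11 = 16.3636° = 0.285599 rad
cos θ = 0.959493, sin θ = 0.281733 (intermediates below are computed at full precision and shown rounded to 5 d.p.)
v1: (-5,-0.5) → rotate → (-4.65660,-1.88841) → ×s → (-4.97939,-2.01931) → (-4.98,-2.02)
v2: (-1,-3) → rotate → (-0.11430,-3.16021) → ×s → (-0.12222,-3.37927) → (-0.12,-3.38)
v3: (4.5,1) → rotate → (4.03599,2.22729) → ×s → (4.31575,2.38168) → (4.32,2.38)
v4: (-4.5,2.5) → rotate → (-5.02205,1.13094) → ×s → (-5.37017,1.20933) → (-5.37,1.21)

Cross-section at z=1.25: (-4.98,-2.02) (-0.12,-3.38) (4.32,2.38) (-5.37,1.21)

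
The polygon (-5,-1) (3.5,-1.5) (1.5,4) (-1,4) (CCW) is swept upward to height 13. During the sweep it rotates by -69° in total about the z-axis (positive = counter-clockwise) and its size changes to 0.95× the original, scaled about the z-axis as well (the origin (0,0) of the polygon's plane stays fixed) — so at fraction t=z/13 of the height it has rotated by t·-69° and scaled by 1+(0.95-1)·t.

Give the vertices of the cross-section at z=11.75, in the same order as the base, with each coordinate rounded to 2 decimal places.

Cross-section at z=11.75: (-3.06,3.79) (0.28,-3.62) (4.05,0.50) (2.94,2.62)

t = z/height = 11.75/13 = 0.903846
s = 1 + (scale-1)·z/height = 1 + (0.95-1)·11.75/13 = 0.954808
θ = twist·z/height = -69°·11.75/13 = -62.3654° = -1.088481 rad
cos θ = 0.463831, sin θ = -0.885924 (intermediates below are computed at full precision and shown rounded to 5 d.p.)
v1: (-5,-1) → rotate → (-3.20508,3.96579) → ×s → (-3.06024,3.78656) → (-3.06,3.79)
v2: (3.5,-1.5) → rotate → (0.29452,-3.79648) → ×s → (0.28121,-3.62491) → (0.28,-3.62)
v3: (1.5,4) → rotate → (4.23944,0.52644) → ×s → (4.04785,0.50265) → (4.05,0.50)
v4: (-1,4) → rotate → (3.07986,2.74125) → ×s → (2.94068,2.61737) → (2.94,2.62)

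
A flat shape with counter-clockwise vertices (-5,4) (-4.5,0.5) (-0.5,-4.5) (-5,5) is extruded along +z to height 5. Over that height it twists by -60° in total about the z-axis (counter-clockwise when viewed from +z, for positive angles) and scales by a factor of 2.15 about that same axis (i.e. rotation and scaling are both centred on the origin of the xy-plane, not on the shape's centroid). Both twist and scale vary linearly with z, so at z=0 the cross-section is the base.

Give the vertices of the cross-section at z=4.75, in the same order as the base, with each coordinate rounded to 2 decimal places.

Cross-section at z=4.75: (1.32,13.33) (-4.25,8.47) (-8.47,-4.25) (3.08,14.47)

t = z/height = 4.75/5 = 0.95
s = 1 + (scale-1)·z/height = 1 + (2.15-1)·4.75/5 = 2.092500
θ = twist·z/height = -60°·4.75/5 = -57.0000° = -0.994838 rad
cos θ = 0.544639, sin θ = -0.838671 (intermediates below are computed at full precision and shown rounded to 5 d.p.)
v1: (-5,4) → rotate → (0.63149,6.37191) → ×s → (1.32139,13.33322) → (1.32,13.33)
v2: (-4.5,0.5) → rotate → (-2.03154,4.04634) → ×s → (-4.25100,8.46696) → (-4.25,8.47)
v3: (-0.5,-4.5) → rotate → (-4.04634,-2.03154) → ×s → (-8.46696,-4.25100) → (-8.47,-4.25)
v4: (-5,5) → rotate → (1.47016,6.91655) → ×s → (3.07630,14.47288) → (3.08,14.47)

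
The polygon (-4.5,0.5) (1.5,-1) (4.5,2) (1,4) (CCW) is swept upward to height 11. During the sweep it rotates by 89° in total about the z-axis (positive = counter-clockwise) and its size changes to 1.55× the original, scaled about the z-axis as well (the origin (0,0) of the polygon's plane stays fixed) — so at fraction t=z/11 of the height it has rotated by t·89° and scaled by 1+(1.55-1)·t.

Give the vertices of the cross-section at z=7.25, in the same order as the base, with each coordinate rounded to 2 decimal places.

t = z/height = 7.25/11 = 0.659091
s = 1 + (scale-1)·z/height = 1 + (1.55-1)·7.25/11 = 1.362500
θ = twist·z/height = 89°·7.25/11 = 58.6591° = 1.023794 rad
cos θ = 0.520129, sin θ = 0.854088 (intermediates below are computed at full precision and shown rounded to 5 d.p.)
v1: (-4.5,0.5) → rotate → (-2.76762,-3.58333) → ×s → (-3.77089,-4.88229) → (-3.77,-4.88)
v2: (1.5,-1) → rotate → (1.63428,0.76100) → ×s → (2.22671,1.03687) → (2.23,1.04)
v3: (4.5,2) → rotate → (0.63241,4.88365) → ×s → (0.86165,6.65398) → (0.86,6.65)
v4: (1,4) → rotate → (-2.89622,2.93460) → ×s → (-3.94610,3.99840) → (-3.95,4.00)

Cross-section at z=7.25: (-3.77,-4.88) (2.23,1.04) (0.86,6.65) (-3.95,4.00)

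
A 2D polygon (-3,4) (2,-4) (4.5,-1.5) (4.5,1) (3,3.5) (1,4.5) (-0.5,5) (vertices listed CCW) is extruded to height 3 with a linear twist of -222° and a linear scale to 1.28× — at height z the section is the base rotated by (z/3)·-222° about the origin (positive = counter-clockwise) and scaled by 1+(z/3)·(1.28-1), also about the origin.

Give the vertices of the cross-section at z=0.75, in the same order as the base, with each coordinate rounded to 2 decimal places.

t = z/height = 0.75/3 = 0.25
s = 1 + (scale-1)·z/height = 1 + (1.28-1)·0.75/3 = 1.070000
θ = twist·z/height = -222°·0.75/3 = -55.5000° = -0.968658 rad
cos θ = 0.566406, sin θ = -0.824126 (intermediates below are computed at full precision and shown rounded to 5 d.p.)
v1: (-3,4) → rotate → (1.59729,4.73800) → ×s → (1.70910,5.06966) → (1.71,5.07)
v2: (2,-4) → rotate → (-2.16369,-3.91388) → ×s → (-2.31515,-4.18785) → (-2.32,-4.19)
v3: (4.5,-1.5) → rotate → (1.31264,-4.55818) → ×s → (1.40452,-4.87725) → (1.40,-4.88)
v4: (4.5,1) → rotate → (3.37295,-3.14216) → ×s → (3.60906,-3.36211) → (3.61,-3.36)
v5: (3,3.5) → rotate → (4.58366,-0.48996) → ×s → (4.90452,-0.52425) → (4.90,-0.52)
v6: (1,4.5) → rotate → (4.27497,1.72470) → ×s → (4.57422,1.84543) → (4.57,1.85)
v7: (-0.5,5) → rotate → (3.83743,3.24409) → ×s → (4.10605,3.47118) → (4.11,3.47)

Cross-section at z=0.75: (1.71,5.07) (-2.32,-4.19) (1.40,-4.88) (3.61,-3.36) (4.90,-0.52) (4.57,1.85) (4.11,3.47)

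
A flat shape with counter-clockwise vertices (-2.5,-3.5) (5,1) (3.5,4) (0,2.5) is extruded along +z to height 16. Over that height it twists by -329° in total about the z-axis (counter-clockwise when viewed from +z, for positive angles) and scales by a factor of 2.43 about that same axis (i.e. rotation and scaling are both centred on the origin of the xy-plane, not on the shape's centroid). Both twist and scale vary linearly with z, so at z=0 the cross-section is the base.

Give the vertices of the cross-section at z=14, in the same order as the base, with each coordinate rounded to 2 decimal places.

Cross-section at z=14: (5.77,-7.77) (1.31,11.40) (-6.15,10.26) (-5.36,1.73)

t = z/height = 14/16 = 0.875
s = 1 + (scale-1)·z/height = 1 + (2.43-1)·14/16 = 2.251250
θ = twist·z/height = -329°·14/16 = -287.8750° = -5.024367 rad
cos θ = 0.306941, sin θ = 0.951728 (intermediates below are computed at full precision and shown rounded to 5 d.p.)
v1: (-2.5,-3.5) → rotate → (2.56370,-3.45362) → ×s → (5.77152,-7.77495) → (5.77,-7.77)
v2: (5,1) → rotate → (0.58298,5.06558) → ×s → (1.31243,11.40389) → (1.31,11.40)
v3: (3.5,4) → rotate → (-2.73262,4.55881) → ×s → (-6.15181,10.26303) → (-6.15,10.26)
v4: (0,2.5) → rotate → (-2.37932,0.76735) → ×s → (-5.35645,1.72750) → (-5.36,1.73)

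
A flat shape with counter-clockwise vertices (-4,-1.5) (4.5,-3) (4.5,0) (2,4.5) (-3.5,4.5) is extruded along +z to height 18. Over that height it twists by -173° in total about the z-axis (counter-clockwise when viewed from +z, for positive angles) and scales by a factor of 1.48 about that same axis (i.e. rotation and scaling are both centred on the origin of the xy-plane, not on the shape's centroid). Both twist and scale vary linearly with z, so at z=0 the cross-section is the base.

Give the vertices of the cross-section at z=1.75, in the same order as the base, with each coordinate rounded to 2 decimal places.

t = z/height = 1.75/18 = 0.0972222
s = 1 + (scale-1)·z/height = 1 + (1.48-1)·1.75/18 = 1.046667
θ = twist·z/height = -173°·1.75/18 = -16.8194° = -0.293555 rad
cos θ = 0.957221, sin θ = -0.289357 (intermediates below are computed at full precision and shown rounded to 5 d.p.)
v1: (-4,-1.5) → rotate → (-4.26292,-0.27841) → ×s → (-4.46186,-0.29140) → (-4.46,-0.29)
v2: (4.5,-3) → rotate → (3.43943,-4.17377) → ×s → (3.59993,-4.36854) → (3.60,-4.37)
v3: (4.5,0) → rotate → (4.30750,-1.30210) → ×s → (4.50851,-1.36287) → (4.51,-1.36)
v4: (2,4.5) → rotate → (3.21655,3.72878) → ×s → (3.36665,3.90279) → (3.37,3.90)
v5: (-3.5,4.5) → rotate → (-2.04817,5.32024) → ×s → (-2.14375,5.56852) → (-2.14,5.57)

Cross-section at z=1.75: (-4.46,-0.29) (3.60,-4.37) (4.51,-1.36) (3.37,3.90) (-2.14,5.57)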